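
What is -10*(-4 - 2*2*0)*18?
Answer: 720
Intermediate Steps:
-10*(-4 - 2*2*0)*18 = -10*(-4 - 4*0)*18 = -10*(-4 + 0)*18 = -10*(-4)*18 = 40*18 = 720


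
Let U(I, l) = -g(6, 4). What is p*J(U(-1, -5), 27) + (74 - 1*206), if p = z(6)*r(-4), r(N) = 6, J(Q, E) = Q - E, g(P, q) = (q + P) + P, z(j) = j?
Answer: -1680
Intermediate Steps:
g(P, q) = q + 2*P (g(P, q) = (P + q) + P = q + 2*P)
U(I, l) = -16 (U(I, l) = -(4 + 2*6) = -(4 + 12) = -1*16 = -16)
p = 36 (p = 6*6 = 36)
p*J(U(-1, -5), 27) + (74 - 1*206) = 36*(-16 - 1*27) + (74 - 1*206) = 36*(-16 - 27) + (74 - 206) = 36*(-43) - 132 = -1548 - 132 = -1680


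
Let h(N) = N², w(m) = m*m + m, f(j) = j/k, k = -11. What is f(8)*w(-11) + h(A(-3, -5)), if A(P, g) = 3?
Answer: -71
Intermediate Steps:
f(j) = -j/11 (f(j) = j/(-11) = j*(-1/11) = -j/11)
w(m) = m + m² (w(m) = m² + m = m + m²)
f(8)*w(-11) + h(A(-3, -5)) = (-1/11*8)*(-11*(1 - 11)) + 3² = -(-8)*(-10) + 9 = -8/11*110 + 9 = -80 + 9 = -71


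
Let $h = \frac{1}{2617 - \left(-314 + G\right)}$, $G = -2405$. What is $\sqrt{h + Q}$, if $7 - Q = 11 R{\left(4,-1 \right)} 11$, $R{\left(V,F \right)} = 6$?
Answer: $\frac{3 i \sqrt{568666858}}{2668} \approx 26.814 i$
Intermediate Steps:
$h = \frac{1}{5336}$ ($h = \frac{1}{2617 + \left(314 - -2405\right)} = \frac{1}{2617 + \left(314 + 2405\right)} = \frac{1}{2617 + 2719} = \frac{1}{5336} \approx 0.00018741$)
$Q = -719$ ($Q = 7 - 11 \cdot 6 \cdot 11 = 7 - 66 \cdot 11 = 7 - 726 = -719$)
$\sqrt{h + Q} = \sqrt{\frac{1}{5336} - 719} = \sqrt{- \frac{3836583}{5336}} = \frac{3 i \sqrt{568666858}}{2668}$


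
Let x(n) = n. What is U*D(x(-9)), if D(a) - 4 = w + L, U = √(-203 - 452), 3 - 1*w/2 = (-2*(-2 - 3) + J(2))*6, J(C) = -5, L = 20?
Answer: -30*I*√655 ≈ -767.79*I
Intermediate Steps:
w = -54 (w = 6 - 2*(-2*(-2 - 3) - 5)*6 = 6 - 2*(-2*(-5) - 5)*6 = 6 - 2*(10 - 5)*6 = 6 - 10*6 = 6 - 2*30 = 6 - 60 = -54)
U = I*√655 (U = √(-655) = I*√655 ≈ 25.593*I)
D(a) = -30 (D(a) = 4 + (-54 + 20) = 4 - 34 = -30)
U*D(x(-9)) = (I*√655)*(-30) = -30*I*√655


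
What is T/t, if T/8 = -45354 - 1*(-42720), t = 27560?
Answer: -2634/3445 ≈ -0.76459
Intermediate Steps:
T = -21072 (T = 8*(-45354 - 1*(-42720)) = 8*(-45354 + 42720) = 8*(-2634) = -21072)
T/t = -21072/27560 = -21072*1/27560 = -2634/3445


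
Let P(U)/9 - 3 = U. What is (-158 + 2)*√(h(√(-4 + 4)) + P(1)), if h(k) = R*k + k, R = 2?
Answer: -936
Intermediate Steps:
P(U) = 27 + 9*U
h(k) = 3*k (h(k) = 2*k + k = 3*k)
(-158 + 2)*√(h(√(-4 + 4)) + P(1)) = (-158 + 2)*√(3*√(-4 + 4) + (27 + 9*1)) = -156*√(3*√0 + (27 + 9)) = -156*√(3*0 + 36) = -156*√(0 + 36) = -156*√36 = -156*6 = -936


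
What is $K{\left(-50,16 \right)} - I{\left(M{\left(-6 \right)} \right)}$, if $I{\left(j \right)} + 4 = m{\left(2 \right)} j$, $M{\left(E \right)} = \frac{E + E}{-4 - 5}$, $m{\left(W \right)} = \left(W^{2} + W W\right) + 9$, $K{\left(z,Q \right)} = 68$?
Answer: $\frac{148}{3} \approx 49.333$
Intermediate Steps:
$m{\left(W \right)} = 9 + 2 W^{2}$ ($m{\left(W \right)} = \left(W^{2} + W^{2}\right) + 9 = 2 W^{2} + 9 = 9 + 2 W^{2}$)
$M{\left(E \right)} = - \frac{2 E}{9}$ ($M{\left(E \right)} = \frac{2 E}{-9} = 2 E \left(- \frac{1}{9}\right) = - \frac{2 E}{9}$)
$I{\left(j \right)} = -4 + 17 j$ ($I{\left(j \right)} = -4 + \left(9 + 2 \cdot 2^{2}\right) j = -4 + \left(9 + 2 \cdot 4\right) j = -4 + \left(9 + 8\right) j = -4 + 17 j$)
$K{\left(-50,16 \right)} - I{\left(M{\left(-6 \right)} \right)} = 68 - \left(-4 + 17 \left(\left(- \frac{2}{9}\right) \left(-6\right)\right)\right) = 68 - \left(-4 + 17 \cdot \frac{4}{3}\right) = 68 - \left(-4 + \frac{68}{3}\right) = 68 - \frac{56}{3} = \frac{148}{3}$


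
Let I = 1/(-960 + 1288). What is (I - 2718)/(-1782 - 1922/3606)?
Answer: 1607379909/1054161496 ≈ 1.5248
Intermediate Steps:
I = 1/328 ≈ 0.0030488
(I - 2718)/(-1782 - 1922/3606) = (1/328 - 2718)/(-1782 - 1922/3606) = -891503/(328*(-1782 - 1922*1/3606)) = -891503/(328*(-1782 - 961/1803)) = -891503/(328*(-3213907/1803)) = -891503/328*(-1803/3213907) = 1607379909/1054161496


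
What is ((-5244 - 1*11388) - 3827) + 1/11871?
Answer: -242868788/11871 ≈ -20459.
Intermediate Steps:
((-5244 - 1*11388) - 3827) + 1/11871 = ((-5244 - 11388) - 3827) + 1/11871 = (-16632 - 3827) + 1/11871 = -20459 + 1/11871 = -242868788/11871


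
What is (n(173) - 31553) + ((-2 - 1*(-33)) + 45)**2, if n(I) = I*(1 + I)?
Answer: 4325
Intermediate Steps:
(n(173) - 31553) + ((-2 - 1*(-33)) + 45)**2 = (173*(1 + 173) - 31553) + ((-2 - 1*(-33)) + 45)**2 = (173*174 - 31553) + ((-2 + 33) + 45)**2 = (30102 - 31553) + (31 + 45)**2 = -1451 + 76**2 = -1451 + 5776 = 4325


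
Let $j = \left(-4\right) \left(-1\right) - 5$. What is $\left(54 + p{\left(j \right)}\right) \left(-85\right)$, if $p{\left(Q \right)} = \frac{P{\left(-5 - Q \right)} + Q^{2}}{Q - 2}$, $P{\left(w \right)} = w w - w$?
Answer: $-3995$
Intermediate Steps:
$P{\left(w \right)} = w^{2} - w$
$j = -1$ ($j = 4 - 5 = -1$)
$p{\left(Q \right)} = \frac{Q^{2} + \left(-6 - Q\right) \left(-5 - Q\right)}{-2 + Q}$ ($p{\left(Q \right)} = \frac{\left(-5 - Q\right) \left(-1 - \left(5 + Q\right)\right) + Q^{2}}{Q - 2} = \frac{\left(-5 - Q\right) \left(-6 - Q\right) + Q^{2}}{-2 + Q} = \frac{\left(-6 - Q\right) \left(-5 - Q\right) + Q^{2}}{-2 + Q} = \frac{Q^{2} + \left(-6 - Q\right) \left(-5 - Q\right)}{-2 + Q}$)
$\left(54 + p{\left(j \right)}\right) \left(-85\right) = \left(54 + \frac{\left(-1\right)^{2} + \left(5 - 1\right) \left(6 - 1\right)}{-2 - 1}\right) \left(-85\right) = \left(54 + \frac{1 + 4 \cdot 5}{-3}\right) \left(-85\right) = \left(54 - \frac{1 + 20}{3}\right) \left(-85\right) = \left(54 - 7\right) \left(-85\right) = 47 \left(-85\right) = -3995$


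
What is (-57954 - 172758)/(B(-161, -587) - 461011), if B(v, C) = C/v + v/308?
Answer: 1634363808/3265779799 ≈ 0.50045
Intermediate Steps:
B(v, C) = v/308 + C/v (B(v, C) = C/v + v*(1/308) = C/v + v/308 = v/308 + C/v)
(-57954 - 172758)/(B(-161, -587) - 461011) = (-57954 - 172758)/(((1/308)*(-161) - 587/(-161)) - 461011) = -230712/((-23/44 - 587*(-1/161)) - 461011) = -230712/((-23/44 + 587/161) - 461011) = -230712/(22125/7084 - 461011) = -230712/(-3265779799/7084) = -230712*(-7084/3265779799) = 1634363808/3265779799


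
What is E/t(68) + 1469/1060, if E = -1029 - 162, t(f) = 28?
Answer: -76333/1855 ≈ -41.150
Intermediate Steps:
E = -1191
E/t(68) + 1469/1060 = -1191/28 + 1469/1060 = -76333/1855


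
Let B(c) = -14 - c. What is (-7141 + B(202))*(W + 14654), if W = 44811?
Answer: -437484005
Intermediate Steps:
(-7141 + B(202))*(W + 14654) = (-7141 + (-14 - 1*202))*(44811 + 14654) = (-7141 + (-14 - 202))*59465 = (-7141 - 216)*59465 = -7357*59465 = -437484005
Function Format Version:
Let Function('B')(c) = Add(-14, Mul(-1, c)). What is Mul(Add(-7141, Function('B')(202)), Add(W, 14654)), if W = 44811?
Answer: -437484005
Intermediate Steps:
Mul(Add(-7141, Function('B')(202)), Add(W, 14654)) = Mul(Add(-7141, Add(-14, Mul(-1, 202))), Add(44811, 14654)) = Mul(Add(-7141, Add(-14, -202)), 59465) = Mul(Add(-7141, -216), 59465) = Mul(-7357, 59465) = -437484005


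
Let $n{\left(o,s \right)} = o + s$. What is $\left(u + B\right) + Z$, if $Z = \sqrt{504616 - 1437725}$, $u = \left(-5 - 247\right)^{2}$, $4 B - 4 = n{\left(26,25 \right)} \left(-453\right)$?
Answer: $\frac{230917}{4} + i \sqrt{933109} \approx 57729.0 + 965.98 i$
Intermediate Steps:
$B = - \frac{23099}{4}$ ($B = 1 + \frac{\left(26 + 25\right) \left(-453\right)}{4} = 1 + \frac{51 \left(-453\right)}{4} = 1 + \frac{1}{4} \left(-23103\right) = 1 - \frac{23103}{4} = - \frac{23099}{4} \approx -5774.8$)
$u = 63504$ ($u = \left(-5 - 247\right)^{2} = \left(-252\right)^{2} = 63504$)
$Z = i \sqrt{933109}$ ($Z = \sqrt{-933109} = i \sqrt{933109} \approx 965.98 i$)
$\left(u + B\right) + Z = \left(63504 - \frac{23099}{4}\right) + i \sqrt{933109} = \frac{230917}{4} + i \sqrt{933109}$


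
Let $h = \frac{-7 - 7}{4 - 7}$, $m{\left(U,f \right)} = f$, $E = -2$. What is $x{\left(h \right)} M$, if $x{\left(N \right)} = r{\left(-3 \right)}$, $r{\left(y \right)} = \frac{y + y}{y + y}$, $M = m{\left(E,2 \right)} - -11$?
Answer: $13$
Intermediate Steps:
$h = \frac{14}{3}$ ($h = - \frac{14}{-3} = \left(-14\right) \left(- \frac{1}{3}\right) = \frac{14}{3} \approx 4.6667$)
$M = 13$ ($M = 2 - -11 = 2 + 11 = 13$)
$r{\left(y \right)} = 1$ ($r{\left(y \right)} = \frac{2 y}{2 y} = 2 y \frac{1}{2 y} = 1$)
$x{\left(N \right)} = 1$
$x{\left(h \right)} M = 1 \cdot 13 = 13$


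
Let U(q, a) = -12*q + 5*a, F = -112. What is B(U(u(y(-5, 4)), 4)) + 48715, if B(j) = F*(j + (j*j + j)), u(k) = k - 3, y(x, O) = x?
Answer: -1484341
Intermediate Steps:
u(k) = -3 + k
B(j) = -224*j - 112*j² (B(j) = -112*(j + (j*j + j)) = -112*(j + (j² + j)) = -112*(j + (j + j²)) = -112*(j² + 2*j) = -224*j - 112*j²)
B(U(u(y(-5, 4)), 4)) + 48715 = -112*(-12*(-3 - 5) + 5*4)*(2 + (-12*(-3 - 5) + 5*4)) + 48715 = -112*(-12*(-8) + 20)*(2 + (-12*(-8) + 20)) + 48715 = -112*(96 + 20)*(2 + (96 + 20)) + 48715 = -112*116*(2 + 116) + 48715 = -112*116*118 + 48715 = -1533056 + 48715 = -1484341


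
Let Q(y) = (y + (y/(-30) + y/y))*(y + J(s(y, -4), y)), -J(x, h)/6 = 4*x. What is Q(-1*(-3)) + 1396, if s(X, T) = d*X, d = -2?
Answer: 19693/10 ≈ 1969.3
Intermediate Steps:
s(X, T) = -2*X
J(x, h) = -24*x
Q(y) = 49*y*(1 + 29*y/30) (Q(y) = (y + (y/(-30) + y/y))*(y - (-48)*y) = (y + (y*(-1/30) + 1))*(y + 48*y) = (y + (-y/30 + 1))*(49*y) = (y + (1 - y/30))*(49*y) = (1 + 29*y/30)*(49*y) = 49*y*(1 + 29*y/30))
Q(-1*(-3)) + 1396 = 49*(-1*(-3))*(30 + 29*(-1*(-3)))/30 + 1396 = (49/30)*3*(30 + 29*3) + 1396 = (49/30)*3*(30 + 87) + 1396 = (49/30)*3*117 + 1396 = 5733/10 + 1396 = 19693/10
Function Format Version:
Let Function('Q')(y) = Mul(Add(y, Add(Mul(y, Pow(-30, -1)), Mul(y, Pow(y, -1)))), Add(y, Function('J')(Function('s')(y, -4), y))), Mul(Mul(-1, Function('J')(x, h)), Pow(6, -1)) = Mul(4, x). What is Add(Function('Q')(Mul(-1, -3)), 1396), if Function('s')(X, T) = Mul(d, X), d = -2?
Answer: Rational(19693, 10) ≈ 1969.3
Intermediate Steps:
Function('s')(X, T) = Mul(-2, X)
Function('J')(x, h) = Mul(-24, x) (Function('J')(x, h) = Mul(-6, Mul(4, x)) = Mul(-24, x))
Function('Q')(y) = Mul(49, y, Add(1, Mul(Rational(29, 30), y))) (Function('Q')(y) = Mul(Add(y, Add(Mul(y, Pow(-30, -1)), Mul(y, Pow(y, -1)))), Add(y, Mul(-24, Mul(-2, y)))) = Mul(Add(y, Add(Mul(y, Rational(-1, 30)), 1)), Add(y, Mul(48, y))) = Mul(Add(y, Add(Mul(Rational(-1, 30), y), 1)), Mul(49, y)) = Mul(Add(y, Add(1, Mul(Rational(-1, 30), y))), Mul(49, y)) = Mul(Add(1, Mul(Rational(29, 30), y)), Mul(49, y)) = Mul(49, y, Add(1, Mul(Rational(29, 30), y))))
Add(Function('Q')(Mul(-1, -3)), 1396) = Add(Mul(Rational(49, 30), Mul(-1, -3), Add(30, Mul(29, Mul(-1, -3)))), 1396) = Add(Mul(Rational(49, 30), 3, Add(30, Mul(29, 3))), 1396) = Add(Mul(Rational(49, 30), 3, Add(30, 87)), 1396) = Add(Mul(Rational(49, 30), 3, 117), 1396) = Add(Rational(5733, 10), 1396) = Rational(19693, 10)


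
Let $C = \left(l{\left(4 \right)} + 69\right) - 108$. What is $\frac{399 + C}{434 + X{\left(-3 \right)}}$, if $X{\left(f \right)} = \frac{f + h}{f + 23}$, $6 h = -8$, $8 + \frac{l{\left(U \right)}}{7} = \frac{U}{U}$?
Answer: $\frac{18660}{26027} \approx 0.71695$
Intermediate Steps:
$l{\left(U \right)} = -49$ ($l{\left(U \right)} = -56 + 7 \frac{U}{U} = -56 + 7 \cdot 1 = -56 + 7 = -49$)
$h = - \frac{4}{3}$ ($h = \frac{1}{6} \left(-8\right) = - \frac{4}{3} \approx -1.3333$)
$X{\left(f \right)} = \frac{- \frac{4}{3} + f}{23 + f}$ ($X{\left(f \right)} = \frac{f - \frac{4}{3}}{f + 23} = \frac{- \frac{4}{3} + f}{23 + f}$)
$C = -88$ ($C = \left(-49 + 69\right) - 108 = 20 - 108 = -88$)
$\frac{399 + C}{434 + X{\left(-3 \right)}} = \frac{399 - 88}{434 + \frac{- \frac{4}{3} - 3}{23 - 3}} = \frac{311}{434 + \frac{1}{20} \left(- \frac{13}{3}\right)} = \frac{311}{434 - \frac{13}{60}} = \frac{311}{\frac{26027}{60}} = 311 \cdot \frac{60}{26027} = \frac{18660}{26027}$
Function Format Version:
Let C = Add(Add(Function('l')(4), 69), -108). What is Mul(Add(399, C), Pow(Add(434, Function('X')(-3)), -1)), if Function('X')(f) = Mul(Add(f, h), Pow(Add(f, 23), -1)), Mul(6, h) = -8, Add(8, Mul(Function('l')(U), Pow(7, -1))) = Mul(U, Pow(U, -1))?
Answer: Rational(18660, 26027) ≈ 0.71695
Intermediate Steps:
Function('l')(U) = -49 (Function('l')(U) = Add(-56, Mul(7, Mul(U, Pow(U, -1)))) = Add(-56, Mul(7, 1)) = Add(-56, 7) = -49)
h = Rational(-4, 3) (h = Mul(Rational(1, 6), -8) = Rational(-4, 3) ≈ -1.3333)
Function('X')(f) = Mul(Pow(Add(23, f), -1), Add(Rational(-4, 3), f)) (Function('X')(f) = Mul(Add(f, Rational(-4, 3)), Pow(Add(f, 23), -1)) = Mul(Add(Rational(-4, 3), f), Pow(Add(23, f), -1)) = Mul(Pow(Add(23, f), -1), Add(Rational(-4, 3), f)))
C = -88 (C = Add(Add(-49, 69), -108) = Add(20, -108) = -88)
Mul(Add(399, C), Pow(Add(434, Function('X')(-3)), -1)) = Mul(Add(399, -88), Pow(Add(434, Mul(Pow(Add(23, -3), -1), Add(Rational(-4, 3), -3))), -1)) = Mul(311, Pow(Add(434, Mul(Pow(20, -1), Rational(-13, 3))), -1)) = Mul(311, Pow(Add(434, Mul(Rational(1, 20), Rational(-13, 3))), -1)) = Mul(311, Pow(Add(434, Rational(-13, 60)), -1)) = Mul(311, Pow(Rational(26027, 60), -1)) = Mul(311, Rational(60, 26027)) = Rational(18660, 26027)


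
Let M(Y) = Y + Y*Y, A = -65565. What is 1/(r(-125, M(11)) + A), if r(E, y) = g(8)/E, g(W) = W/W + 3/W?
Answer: -1000/65565011 ≈ -1.5252e-5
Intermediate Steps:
M(Y) = Y + Y²
g(W) = 1 + 3/W
r(E, y) = 11/(8*E) (r(E, y) = ((3 + 8)/8)/E = ((⅛)*11)/E = 11/(8*E))
1/(r(-125, M(11)) + A) = 1/((11/8)/(-125) - 65565) = 1/((11/8)*(-1/125) - 65565) = 1/(-11/1000 - 65565) = 1/(-65565011/1000) = -1000/65565011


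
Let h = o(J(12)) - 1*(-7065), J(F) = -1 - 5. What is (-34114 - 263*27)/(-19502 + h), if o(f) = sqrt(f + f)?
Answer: 512590955/154678981 + 82430*I*sqrt(3)/154678981 ≈ 3.3139 + 0.00092303*I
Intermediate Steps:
J(F) = -6
o(f) = sqrt(2)*sqrt(f) (o(f) = sqrt(2*f) = sqrt(2)*sqrt(f))
h = 7065 + 2*I*sqrt(3) (h = sqrt(2)*sqrt(-6) - 1*(-7065) = sqrt(2)*(I*sqrt(6)) + 7065 = 2*I*sqrt(3) + 7065 = 7065 + 2*I*sqrt(3) ≈ 7065.0 + 3.4641*I)
(-34114 - 263*27)/(-19502 + h) = (-34114 - 263*27)/(-19502 + (7065 + 2*I*sqrt(3))) = (-34114 - 7101)/(-12437 + 2*I*sqrt(3)) = -41215/(-12437 + 2*I*sqrt(3))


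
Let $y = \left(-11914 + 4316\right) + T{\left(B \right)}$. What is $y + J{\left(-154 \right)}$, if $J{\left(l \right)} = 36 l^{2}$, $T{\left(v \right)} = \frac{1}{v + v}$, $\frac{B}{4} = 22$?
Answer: $\frac{148927329}{176} \approx 8.4618 \cdot 10^{5}$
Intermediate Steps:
$B = 88$ ($B = 4 \cdot 22 = 88$)
$T{\left(v \right)} = \frac{1}{2 v}$
$y = - \frac{1337247}{176}$ ($y = \left(-11914 + 4316\right) + \frac{1}{2 \cdot 88} = -7598 + \frac{1}{2} \cdot \frac{1}{88} = -7598 + \frac{1}{176} = - \frac{1337247}{176} \approx -7598.0$)
$y + J{\left(-154 \right)} = - \frac{1337247}{176} + 36 \left(-154\right)^{2} = - \frac{1337247}{176} + 36 \cdot 23716 = - \frac{1337247}{176} + 853776 = \frac{148927329}{176}$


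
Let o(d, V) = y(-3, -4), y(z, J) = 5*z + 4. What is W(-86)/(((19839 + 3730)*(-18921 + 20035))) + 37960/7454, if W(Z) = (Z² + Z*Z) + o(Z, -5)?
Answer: 38337801959/7527354814 ≈ 5.0931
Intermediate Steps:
y(z, J) = 4 + 5*z
o(d, V) = -11 (o(d, V) = 4 + 5*(-3) = 4 - 15 = -11)
W(Z) = -11 + 2*Z² (W(Z) = (Z² + Z*Z) - 11 = (Z² + Z²) - 11 = 2*Z² - 11 = -11 + 2*Z²)
W(-86)/(((19839 + 3730)*(-18921 + 20035))) + 37960/7454 = (-11 + 2*(-86)²)/(((19839 + 3730)*(-18921 + 20035))) + 37960/7454 = (-11 + 2*7396)/((23569*1114)) + 37960*(1/7454) = (-11 + 14792)/26255866 + 18980/3727 = 14781*(1/26255866) + 18980/3727 = 1137/2019682 + 18980/3727 = 38337801959/7527354814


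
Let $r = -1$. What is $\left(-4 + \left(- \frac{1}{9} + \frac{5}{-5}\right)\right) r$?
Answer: $\frac{46}{9} \approx 5.1111$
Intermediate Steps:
$\left(-4 + \left(- \frac{1}{9} + \frac{5}{-5}\right)\right) r = \left(-4 + \left(- \frac{1}{9} + \frac{5}{-5}\right)\right) \left(-1\right) = \left(-4 + \left(\left(-1\right) \frac{1}{9} + 5 \left(- \frac{1}{5}\right)\right)\right) \left(-1\right) = \left(-4 - \frac{10}{9}\right) \left(-1\right) = \left(- \frac{46}{9}\right) \left(-1\right) = \frac{46}{9}$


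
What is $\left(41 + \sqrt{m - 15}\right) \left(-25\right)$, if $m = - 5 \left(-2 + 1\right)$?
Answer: $-1025 - 25 i \sqrt{10} \approx -1025.0 - 79.057 i$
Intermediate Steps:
$m = 5$ ($m = \left(-5\right) \left(-1\right) = 5$)
$\left(41 + \sqrt{m - 15}\right) \left(-25\right) = \left(41 + \sqrt{5 - 15}\right) \left(-25\right) = \left(41 + \sqrt{-10}\right) \left(-25\right) = \left(41 + i \sqrt{10}\right) \left(-25\right) = -1025 - 25 i \sqrt{10}$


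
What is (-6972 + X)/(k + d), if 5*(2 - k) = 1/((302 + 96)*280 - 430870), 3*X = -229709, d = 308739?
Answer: -400285718750/1479317064453 ≈ -0.27059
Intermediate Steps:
X = -229709/3 (X = (⅓)*(-229709) = -229709/3 ≈ -76570.)
k = 3194301/1597150 (k = 2 - 1/(5*((302 + 96)*280 - 430870)) = 2 - 1/(5*(398*280 - 430870)) = 2 - 1/(5*(111440 - 430870)) = 2 - ⅕/(-319430) = 2 - ⅕*(-1/319430) = 2 + 1/1597150 = 3194301/1597150 ≈ 2.0000)
(-6972 + X)/(k + d) = (-6972 - 229709/3)/(3194301/1597150 + 308739) = -250625/(3*493105688151/1597150) = -250625/3*1597150/493105688151 = -400285718750/1479317064453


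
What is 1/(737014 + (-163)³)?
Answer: -1/3593733 ≈ -2.7826e-7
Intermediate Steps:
1/(737014 + (-163)³) = 1/(737014 - 4330747) = 1/(-3593733) = -1/3593733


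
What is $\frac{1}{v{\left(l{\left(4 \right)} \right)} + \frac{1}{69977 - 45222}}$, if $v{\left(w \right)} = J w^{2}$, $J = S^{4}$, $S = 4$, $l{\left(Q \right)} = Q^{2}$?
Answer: $\frac{24755}{1622343681} \approx 1.5259 \cdot 10^{-5}$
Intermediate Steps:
$J = 256$ ($J = 4^{4} = 256$)
$v{\left(w \right)} = 256 w^{2}$
$\frac{1}{v{\left(l{\left(4 \right)} \right)} + \frac{1}{69977 - 45222}} = \frac{1}{256 \left(4^{2}\right)^{2} + \frac{1}{69977 - 45222}} = \frac{1}{256 \cdot 16^{2} + \frac{1}{24755}} = \frac{1}{256 \cdot 256 + \frac{1}{24755}} = \frac{1}{65536 + \frac{1}{24755}} = \frac{1}{\frac{1622343681}{24755}} = \frac{24755}{1622343681}$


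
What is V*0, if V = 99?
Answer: 0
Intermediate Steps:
V*0 = 99*0 = 0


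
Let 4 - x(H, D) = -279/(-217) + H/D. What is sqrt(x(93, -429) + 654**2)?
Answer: 15*sqrt(1904776874)/1001 ≈ 654.00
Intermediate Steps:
x(H, D) = 19/7 - H/D (x(H, D) = 4 - (-279/(-217) + H/D) = 4 - (-279*(-1/217) + H/D) = 4 - (9/7 + H/D) = 4 + (-9/7 - H/D) = 19/7 - H/D)
sqrt(x(93, -429) + 654**2) = sqrt((19/7 - 1*93/(-429)) + 654**2) = sqrt((19/7 - 1*93*(-1/429)) + 427716) = sqrt((19/7 + 31/143) + 427716) = sqrt(2934/1001 + 427716) = sqrt(428146650/1001) = 15*sqrt(1904776874)/1001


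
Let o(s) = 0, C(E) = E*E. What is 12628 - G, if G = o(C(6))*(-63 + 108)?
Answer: 12628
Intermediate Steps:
C(E) = E²
G = 0 (G = 0*(-63 + 108) = 0*45 = 0)
12628 - G = 12628 - 1*0 = 12628 + 0 = 12628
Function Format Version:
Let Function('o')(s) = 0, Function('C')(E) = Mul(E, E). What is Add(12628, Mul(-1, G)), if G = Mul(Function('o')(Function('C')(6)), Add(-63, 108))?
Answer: 12628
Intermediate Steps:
Function('C')(E) = Pow(E, 2)
G = 0 (G = Mul(0, Add(-63, 108)) = Mul(0, 45) = 0)
Add(12628, Mul(-1, G)) = Add(12628, Mul(-1, 0)) = Add(12628, 0) = 12628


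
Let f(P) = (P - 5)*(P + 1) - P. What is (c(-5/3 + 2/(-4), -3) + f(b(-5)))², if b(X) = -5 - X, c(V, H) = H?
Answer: 64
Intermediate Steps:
f(P) = -P + (1 + P)*(-5 + P) (f(P) = (-5 + P)*(1 + P) - P = (1 + P)*(-5 + P) - P = -P + (1 + P)*(-5 + P))
(c(-5/3 + 2/(-4), -3) + f(b(-5)))² = (-3 + (-5 + (-5 - 1*(-5))² - 5*(-5 - 1*(-5))))² = (-3 + (-5 + (-5 + 5)² - 5*(-5 + 5)))² = (-3 + (-5 + 0² - 5*0))² = (-3 + (-5 + 0 + 0))² = (-3 - 5)² = (-8)² = 64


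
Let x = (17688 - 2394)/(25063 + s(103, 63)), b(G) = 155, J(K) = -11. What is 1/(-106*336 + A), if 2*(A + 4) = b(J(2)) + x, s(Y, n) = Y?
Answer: -12583/447227454 ≈ -2.8136e-5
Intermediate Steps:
x = 7647/12583 (x = (17688 - 2394)/(25063 + 103) = 15294/25166 = 15294*(1/25166) = 7647/12583 ≈ 0.60773)
A = 928674/12583 (A = -4 + (155 + 7647/12583)/2 = -4 + (1/2)*(1958012/12583) = -4 + 979006/12583 = 928674/12583 ≈ 73.804)
1/(-106*336 + A) = 1/(-106*336 + 928674/12583) = 1/(-35616 + 928674/12583) = 1/(-447227454/12583) = -12583/447227454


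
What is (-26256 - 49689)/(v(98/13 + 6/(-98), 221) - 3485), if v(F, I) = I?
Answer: 25315/1088 ≈ 23.267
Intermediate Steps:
(-26256 - 49689)/(v(98/13 + 6/(-98), 221) - 3485) = (-26256 - 49689)/(221 - 3485) = -75945/(-3264) = -75945*(-1/3264) = 25315/1088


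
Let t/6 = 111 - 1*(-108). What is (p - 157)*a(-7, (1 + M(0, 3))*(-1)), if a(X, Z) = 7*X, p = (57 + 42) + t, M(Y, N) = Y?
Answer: -61544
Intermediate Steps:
t = 1314 (t = 6*(111 - 1*(-108)) = 6*(111 + 108) = 6*219 = 1314)
p = 1413 (p = (57 + 42) + 1314 = 99 + 1314 = 1413)
(p - 157)*a(-7, (1 + M(0, 3))*(-1)) = (1413 - 157)*(7*(-7)) = 1256*(-49) = -61544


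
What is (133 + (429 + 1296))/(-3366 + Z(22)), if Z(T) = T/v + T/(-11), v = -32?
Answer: -29728/53899 ≈ -0.55155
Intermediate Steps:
Z(T) = -43*T/352 (Z(T) = T/(-32) + T/(-11) = T*(-1/32) + T*(-1/11) = -T/32 - T/11 = -43*T/352)
(133 + (429 + 1296))/(-3366 + Z(22)) = (133 + (429 + 1296))/(-3366 - 43/352*22) = (133 + 1725)/(-3366 - 43/16) = 1858/(-53899/16) = 1858*(-16/53899) = -29728/53899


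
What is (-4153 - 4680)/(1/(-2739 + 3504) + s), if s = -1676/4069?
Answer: 27495229905/1278071 ≈ 21513.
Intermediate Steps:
s = -1676/4069 (s = -1676*1/4069 = -1676/4069 ≈ -0.41189)
(-4153 - 4680)/(1/(-2739 + 3504) + s) = (-4153 - 4680)/(1/(-2739 + 3504) - 1676/4069) = -8833/(1/765 - 1676/4069) = -8833/(-1278071/3112785) = -8833*(-3112785/1278071) = 27495229905/1278071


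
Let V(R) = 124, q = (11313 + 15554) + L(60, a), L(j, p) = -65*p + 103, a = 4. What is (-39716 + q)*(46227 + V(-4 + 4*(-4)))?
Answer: -602841106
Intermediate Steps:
L(j, p) = 103 - 65*p
q = 26710 (q = (11313 + 15554) + (103 - 65*4) = 26867 + (103 - 260) = 26867 - 157 = 26710)
(-39716 + q)*(46227 + V(-4 + 4*(-4))) = (-39716 + 26710)*(46227 + 124) = -13006*46351 = -602841106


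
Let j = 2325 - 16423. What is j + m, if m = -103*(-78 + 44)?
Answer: -10596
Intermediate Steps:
m = 3502 (m = -103*(-34) = 3502)
j = -14098
j + m = -14098 + 3502 = -10596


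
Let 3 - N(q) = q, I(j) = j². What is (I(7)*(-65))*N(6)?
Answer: 9555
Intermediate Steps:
N(q) = 3 - q
(I(7)*(-65))*N(6) = (7²*(-65))*(3 - 1*6) = (49*(-65))*(3 - 6) = -3185*(-3) = 9555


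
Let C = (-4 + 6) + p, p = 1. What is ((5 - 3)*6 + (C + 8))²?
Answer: 529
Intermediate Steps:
C = 3 (C = (-4 + 6) + 1 = 2 + 1 = 3)
((5 - 3)*6 + (C + 8))² = ((5 - 3)*6 + (3 + 8))² = (2*6 + 11)² = (12 + 11)² = 23² = 529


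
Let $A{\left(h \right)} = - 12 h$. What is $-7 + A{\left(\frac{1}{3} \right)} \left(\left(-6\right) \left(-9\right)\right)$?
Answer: $-223$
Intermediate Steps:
$-7 + A{\left(\frac{1}{3} \right)} \left(\left(-6\right) \left(-9\right)\right) = -7 + - \frac{12}{3} \left(\left(-6\right) \left(-9\right)\right) = -7 + \left(-12\right) \frac{1}{3} \cdot 54 = -7 - 216 = -223$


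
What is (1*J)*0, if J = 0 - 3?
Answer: 0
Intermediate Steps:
J = -3
(1*J)*0 = (1*(-3))*0 = -3*0 = 0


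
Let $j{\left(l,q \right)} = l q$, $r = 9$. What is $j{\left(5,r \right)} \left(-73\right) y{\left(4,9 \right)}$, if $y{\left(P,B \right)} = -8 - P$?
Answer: $39420$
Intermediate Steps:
$j{\left(5,r \right)} \left(-73\right) y{\left(4,9 \right)} = 5 \cdot 9 \left(-73\right) \left(-8 - 4\right) = 45 \left(-73\right) \left(-8 - 4\right) = \left(-3285\right) \left(-12\right) = 39420$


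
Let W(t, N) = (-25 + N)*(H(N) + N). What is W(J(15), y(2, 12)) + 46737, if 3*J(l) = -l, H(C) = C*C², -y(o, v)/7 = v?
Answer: 64660629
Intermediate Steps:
y(o, v) = -7*v
H(C) = C³
J(l) = -l/3 (J(l) = (-l)/3 = -l/3)
W(t, N) = (-25 + N)*(N + N³) (W(t, N) = (-25 + N)*(N³ + N) = (-25 + N)*(N + N³))
W(J(15), y(2, 12)) + 46737 = (-7*12)*(-25 - 7*12 + (-7*12)³ - 25*(-7*12)²) + 46737 = -84*(-25 - 84 + (-84)³ - 25*(-84)²) + 46737 = -84*(-25 - 84 - 592704 - 25*7056) + 46737 = -84*(-25 - 84 - 592704 - 176400) + 46737 = -84*(-769213) + 46737 = 64613892 + 46737 = 64660629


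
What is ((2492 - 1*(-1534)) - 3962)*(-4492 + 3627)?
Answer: -55360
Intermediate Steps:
((2492 - 1*(-1534)) - 3962)*(-4492 + 3627) = ((2492 + 1534) - 3962)*(-865) = (4026 - 3962)*(-865) = 64*(-865) = -55360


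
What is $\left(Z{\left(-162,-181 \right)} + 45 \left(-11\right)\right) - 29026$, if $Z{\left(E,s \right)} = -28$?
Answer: $-29549$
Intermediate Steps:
$\left(Z{\left(-162,-181 \right)} + 45 \left(-11\right)\right) - 29026 = \left(-28 + 45 \left(-11\right)\right) - 29026 = \left(-28 - 495\right) - 29026 = -523 - 29026 = -29549$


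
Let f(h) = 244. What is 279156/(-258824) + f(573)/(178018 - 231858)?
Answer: -471653503/435471380 ≈ -1.0831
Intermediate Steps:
279156/(-258824) + f(573)/(178018 - 231858) = 279156/(-258824) + 244/(178018 - 231858) = 279156*(-1/258824) + 244/(-53840) = -69789/64706 + 244*(-1/53840) = -69789/64706 - 61/13460 = -471653503/435471380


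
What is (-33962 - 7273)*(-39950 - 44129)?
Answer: 3466997565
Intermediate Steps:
(-33962 - 7273)*(-39950 - 44129) = -41235*(-84079) = 3466997565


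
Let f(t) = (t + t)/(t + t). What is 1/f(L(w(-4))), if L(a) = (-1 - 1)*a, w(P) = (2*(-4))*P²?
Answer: 1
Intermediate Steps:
w(P) = -8*P²
L(a) = -2*a
f(t) = 1 (f(t) = (2*t)/((2*t)) = (2*t)*(1/(2*t)) = 1)
1/f(L(w(-4))) = 1/1 = 1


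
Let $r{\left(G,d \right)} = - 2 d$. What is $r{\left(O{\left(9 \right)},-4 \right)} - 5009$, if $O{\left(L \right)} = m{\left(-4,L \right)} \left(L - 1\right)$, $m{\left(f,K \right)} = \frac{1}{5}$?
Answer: $-5001$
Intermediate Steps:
$m{\left(f,K \right)} = \frac{1}{5}$
$O{\left(L \right)} = - \frac{1}{5} + \frac{L}{5}$ ($O{\left(L \right)} = \frac{L - 1}{5} = \frac{-1 + L}{5} = - \frac{1}{5} + \frac{L}{5}$)
$r{\left(O{\left(9 \right)},-4 \right)} - 5009 = \left(-2\right) \left(-4\right) - 5009 = 8 - 5009 = -5001$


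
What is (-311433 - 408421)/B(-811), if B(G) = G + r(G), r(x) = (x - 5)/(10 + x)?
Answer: 192201018/216265 ≈ 888.73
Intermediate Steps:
r(x) = (-5 + x)/(10 + x)
B(G) = G + (-5 + G)/(10 + G)
(-311433 - 408421)/B(-811) = (-311433 - 408421)/(((-5 - 811 - 811*(10 - 811))/(10 - 811))) = -719854*(-801/(-5 - 811 - 811*(-801))) = -719854*(-801/(-5 - 811 + 649611)) = -719854/((-1/801*648795)) = -719854/(-216265/267) = -719854*(-267/216265) = 192201018/216265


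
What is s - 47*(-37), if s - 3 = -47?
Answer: 1695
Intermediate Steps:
s = -44 (s = 3 - 47 = -44)
s - 47*(-37) = -44 - 47*(-37) = -44 + 1739 = 1695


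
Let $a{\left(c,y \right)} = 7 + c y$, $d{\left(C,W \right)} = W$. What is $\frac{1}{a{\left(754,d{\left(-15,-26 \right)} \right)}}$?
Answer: $- \frac{1}{19597} \approx -5.1028 \cdot 10^{-5}$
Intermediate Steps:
$\frac{1}{a{\left(754,d{\left(-15,-26 \right)} \right)}} = \frac{1}{7 + 754 \left(-26\right)} = \frac{1}{7 - 19604} = \frac{1}{-19597} = - \frac{1}{19597}$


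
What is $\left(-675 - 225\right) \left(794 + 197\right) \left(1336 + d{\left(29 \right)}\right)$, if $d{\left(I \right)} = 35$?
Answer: $-1222794900$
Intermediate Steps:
$\left(-675 - 225\right) \left(794 + 197\right) \left(1336 + d{\left(29 \right)}\right) = \left(-675 - 225\right) \left(794 + 197\right) \left(1336 + 35\right) = \left(-900\right) 991 \cdot 1371 = \left(-891900\right) 1371 = -1222794900$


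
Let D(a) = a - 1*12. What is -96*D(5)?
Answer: 672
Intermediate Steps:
D(a) = -12 + a (D(a) = a - 12 = -12 + a)
-96*D(5) = -96*(-12 + 5) = -96*(-7) = 672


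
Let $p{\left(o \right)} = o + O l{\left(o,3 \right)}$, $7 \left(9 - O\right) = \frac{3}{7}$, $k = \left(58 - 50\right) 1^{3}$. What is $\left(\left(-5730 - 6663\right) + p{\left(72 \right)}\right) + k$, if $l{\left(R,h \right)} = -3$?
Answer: $- \frac{604651}{49} \approx -12340.0$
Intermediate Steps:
$k = 8$ ($k = 8 \cdot 1 = 8$)
$O = \frac{438}{49}$ ($O = 9 - \frac{3 \cdot \frac{1}{7}}{7} = 9 - \frac{3}{49} = \frac{438}{49} \approx 8.9388$)
$p{\left(o \right)} = - \frac{1314}{49} + o$ ($p{\left(o \right)} = o + \frac{438}{49} \left(-3\right) = o - \frac{1314}{49} = - \frac{1314}{49} + o$)
$\left(\left(-5730 - 6663\right) + p{\left(72 \right)}\right) + k = \left(\left(-5730 - 6663\right) + \left(- \frac{1314}{49} + 72\right)\right) + 8 = \left(-12393 + \frac{2214}{49}\right) + 8 = - \frac{605043}{49} + 8 = - \frac{604651}{49}$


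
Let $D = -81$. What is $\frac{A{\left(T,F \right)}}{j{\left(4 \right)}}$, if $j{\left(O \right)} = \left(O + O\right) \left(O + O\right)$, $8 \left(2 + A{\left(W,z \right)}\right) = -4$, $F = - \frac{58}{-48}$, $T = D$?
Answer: $- \frac{5}{128} \approx -0.039063$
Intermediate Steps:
$T = -81$
$F = \frac{29}{24}$ ($F = \left(-58\right) \left(- \frac{1}{48}\right) = \frac{29}{24} \approx 1.2083$)
$A{\left(W,z \right)} = - \frac{5}{2}$ ($A{\left(W,z \right)} = -2 + \frac{1}{8} \left(-4\right) = -2 - \frac{1}{2} = - \frac{5}{2}$)
$j{\left(O \right)} = 4 O^{2}$ ($j{\left(O \right)} = 2 O 2 O = 4 O^{2}$)
$\frac{A{\left(T,F \right)}}{j{\left(4 \right)}} = - \frac{5}{2 \cdot 4 \cdot 4^{2}} = - \frac{5}{2 \cdot 4 \cdot 16} = - \frac{5}{2 \cdot 64} = \left(- \frac{5}{2}\right) \frac{1}{64} = - \frac{5}{128}$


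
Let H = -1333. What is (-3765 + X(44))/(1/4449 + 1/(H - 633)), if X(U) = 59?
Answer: 32415396204/2483 ≈ 1.3055e+7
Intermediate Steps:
(-3765 + X(44))/(1/4449 + 1/(H - 633)) = (-3765 + 59)/(1/4449 + 1/(-1333 - 633)) = -3706/(1/4449 + 1/(-1966)) = -3706/(1/4449 - 1/1966) = -3706/(-2483/8746734) = -3706*(-8746734/2483) = 32415396204/2483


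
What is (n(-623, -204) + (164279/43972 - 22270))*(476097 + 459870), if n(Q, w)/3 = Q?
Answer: -993319153841643/43972 ≈ -2.2590e+10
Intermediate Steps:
n(Q, w) = 3*Q
(n(-623, -204) + (164279/43972 - 22270))*(476097 + 459870) = (3*(-623) + (164279/43972 - 22270))*(476097 + 459870) = (-1869 + (164279*(1/43972) - 22270))*935967 = (-1869 + (164279/43972 - 22270))*935967 = (-1869 - 979092161/43972)*935967 = -1061275829/43972*935967 = -993319153841643/43972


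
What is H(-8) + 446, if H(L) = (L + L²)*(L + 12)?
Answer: 670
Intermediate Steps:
H(L) = (12 + L)*(L + L²) (H(L) = (L + L²)*(12 + L) = (12 + L)*(L + L²))
H(-8) + 446 = -8*(12 + (-8)² + 13*(-8)) + 446 = -8*(12 + 64 - 104) + 446 = -8*(-28) + 446 = 224 + 446 = 670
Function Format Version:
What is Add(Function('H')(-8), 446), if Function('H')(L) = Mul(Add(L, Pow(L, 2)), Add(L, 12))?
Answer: 670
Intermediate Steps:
Function('H')(L) = Mul(Add(12, L), Add(L, Pow(L, 2))) (Function('H')(L) = Mul(Add(L, Pow(L, 2)), Add(12, L)) = Mul(Add(12, L), Add(L, Pow(L, 2))))
Add(Function('H')(-8), 446) = Add(Mul(-8, Add(12, Pow(-8, 2), Mul(13, -8))), 446) = Add(Mul(-8, Add(12, 64, -104)), 446) = Add(Mul(-8, -28), 446) = Add(224, 446) = 670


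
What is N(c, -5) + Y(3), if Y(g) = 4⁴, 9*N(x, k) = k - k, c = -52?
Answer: 256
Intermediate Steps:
N(x, k) = 0 (N(x, k) = (k - k)/9 = (⅑)*0 = 0)
Y(g) = 256
N(c, -5) + Y(3) = 0 + 256 = 256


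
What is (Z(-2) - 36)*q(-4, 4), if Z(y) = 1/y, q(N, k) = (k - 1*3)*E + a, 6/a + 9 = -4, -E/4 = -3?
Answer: -5475/13 ≈ -421.15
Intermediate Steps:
E = 12 (E = -4*(-3) = 12)
a = -6/13 (a = 6/(-9 - 4) = 6/(-13) = 6*(-1/13) = -6/13 ≈ -0.46154)
q(N, k) = -474/13 + 12*k (q(N, k) = (k - 1*3)*12 - 6/13 = (k - 3)*12 - 6/13 = (-3 + k)*12 - 6/13 = (-36 + 12*k) - 6/13 = -474/13 + 12*k)
Z(y) = 1/y
(Z(-2) - 36)*q(-4, 4) = (1/(-2) - 36)*(-474/13 + 12*4) = (-1/2 - 36)*(-474/13 + 48) = -73/2*150/13 = -5475/13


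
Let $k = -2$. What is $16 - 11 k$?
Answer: $38$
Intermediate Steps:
$16 - 11 k = 16 - -22 = 16 + 22 = 38$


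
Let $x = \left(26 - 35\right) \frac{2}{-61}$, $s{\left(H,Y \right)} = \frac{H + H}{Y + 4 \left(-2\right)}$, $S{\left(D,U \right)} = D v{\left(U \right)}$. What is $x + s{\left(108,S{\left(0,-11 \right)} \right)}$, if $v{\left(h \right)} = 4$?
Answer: $- \frac{1629}{61} \approx -26.705$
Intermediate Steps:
$S{\left(D,U \right)} = 4 D$ ($S{\left(D,U \right)} = D 4 = 4 D$)
$s{\left(H,Y \right)} = \frac{2 H}{-8 + Y}$ ($s{\left(H,Y \right)} = \frac{2 H}{Y - 8} = \frac{2 H}{-8 + Y}$)
$x = \frac{18}{61}$ ($x = - 9 \cdot 2 \left(- \frac{1}{61}\right) = \left(-9\right) \left(- \frac{2}{61}\right) = \frac{18}{61} \approx 0.29508$)
$x + s{\left(108,S{\left(0,-11 \right)} \right)} = \frac{18}{61} + 2 \cdot 108 \frac{1}{-8 + 4 \cdot 0} = \frac{18}{61} + 2 \cdot 108 \frac{1}{-8 + 0} = \frac{18}{61} + 2 \cdot 108 \frac{1}{-8} = \frac{18}{61} + 2 \cdot 108 \left(- \frac{1}{8}\right) = \frac{18}{61} - 27 = - \frac{1629}{61}$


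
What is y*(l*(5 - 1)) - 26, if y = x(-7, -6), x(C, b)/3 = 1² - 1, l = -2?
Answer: -26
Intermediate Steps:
x(C, b) = 0 (x(C, b) = 3*(1² - 1) = 3*(1 - 1) = 3*0 = 0)
y = 0
y*(l*(5 - 1)) - 26 = 0*(-2*(5 - 1)) - 26 = 0*(-2*4) - 26 = 0*(-8) - 26 = 0 - 26 = -26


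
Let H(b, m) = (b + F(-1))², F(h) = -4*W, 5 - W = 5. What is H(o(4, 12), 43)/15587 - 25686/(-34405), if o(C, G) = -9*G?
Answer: 801667602/536270735 ≈ 1.4949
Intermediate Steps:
W = 0 (W = 5 - 1*5 = 5 - 5 = 0)
F(h) = 0 (F(h) = -4*0 = 0)
H(b, m) = b² (H(b, m) = (b + 0)² = b²)
H(o(4, 12), 43)/15587 - 25686/(-34405) = (-9*12)²/15587 - 25686/(-34405) = (-108)²*(1/15587) - 25686*(-1/34405) = 11664*(1/15587) + 25686/34405 = 11664/15587 + 25686/34405 = 801667602/536270735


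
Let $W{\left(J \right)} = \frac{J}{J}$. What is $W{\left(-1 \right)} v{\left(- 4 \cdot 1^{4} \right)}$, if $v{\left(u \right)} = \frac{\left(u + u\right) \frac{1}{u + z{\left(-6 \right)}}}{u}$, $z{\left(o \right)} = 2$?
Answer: $-1$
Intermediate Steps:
$W{\left(J \right)} = 1$
$v{\left(u \right)} = \frac{2}{2 + u}$ ($v{\left(u \right)} = \frac{\left(u + u\right) \frac{1}{u + 2}}{u} = \frac{2 u \frac{1}{2 + u}}{u} = \frac{2}{2 + u}$)
$W{\left(-1 \right)} v{\left(- 4 \cdot 1^{4} \right)} = 1 \frac{2}{2 - 4 \cdot 1^{4}} = 1 \frac{2}{2 - 4} = 1 \frac{2}{-2} = 1 \cdot 2 \left(- \frac{1}{2}\right) = 1 \left(-1\right) = -1$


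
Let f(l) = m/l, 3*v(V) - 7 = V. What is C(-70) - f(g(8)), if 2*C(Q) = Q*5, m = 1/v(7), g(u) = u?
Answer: -19603/112 ≈ -175.03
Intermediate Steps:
v(V) = 7/3 + V/3
m = 3/14 (m = 1/(7/3 + (1/3)*7) = 1/(7/3 + 7/3) = 1/(14/3) = 3/14 ≈ 0.21429)
f(l) = 3/(14*l)
C(Q) = 5*Q/2 (C(Q) = (Q*5)/2 = (5*Q)/2 = 5*Q/2)
C(-70) - f(g(8)) = (5/2)*(-70) - 3/(14*8) = -175 - 3/(14*8) = -175 - 1*3/112 = -175 - 3/112 = -19603/112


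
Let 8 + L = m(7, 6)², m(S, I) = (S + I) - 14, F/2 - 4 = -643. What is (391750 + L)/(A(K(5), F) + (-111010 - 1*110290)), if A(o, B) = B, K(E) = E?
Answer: -391743/222578 ≈ -1.7600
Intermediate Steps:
F = -1278 (F = 8 + 2*(-643) = 8 - 1286 = -1278)
m(S, I) = -14 + I + S (m(S, I) = (I + S) - 14 = -14 + I + S)
L = -7 (L = -8 + (-14 + 6 + 7)² = -8 + (-1)² = -8 + 1 = -7)
(391750 + L)/(A(K(5), F) + (-111010 - 1*110290)) = (391750 - 7)/(-1278 + (-111010 - 1*110290)) = 391743/(-1278 + (-111010 - 110290)) = 391743/(-1278 - 221300) = 391743/(-222578) = 391743*(-1/222578) = -391743/222578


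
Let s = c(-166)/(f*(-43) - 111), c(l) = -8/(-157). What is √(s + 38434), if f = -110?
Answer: √20212071004817690/725183 ≈ 196.05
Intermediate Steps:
c(l) = 8/157 (c(l) = -8*(-1/157) = 8/157)
s = 8/725183 (s = 8/(157*(-110*(-43) - 111)) = 8/(157*(4730 - 111)) = (8/157)/4619 = (8/157)*(1/4619) = 8/725183 ≈ 1.1032e-5)
√(s + 38434) = √(8/725183 + 38434) = √(27871683430/725183) = √20212071004817690/725183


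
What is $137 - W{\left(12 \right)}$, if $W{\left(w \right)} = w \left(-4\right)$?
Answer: $185$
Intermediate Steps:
$W{\left(w \right)} = - 4 w$
$137 - W{\left(12 \right)} = 137 - \left(-4\right) 12 = 137 - -48 = 137 + 48 = 185$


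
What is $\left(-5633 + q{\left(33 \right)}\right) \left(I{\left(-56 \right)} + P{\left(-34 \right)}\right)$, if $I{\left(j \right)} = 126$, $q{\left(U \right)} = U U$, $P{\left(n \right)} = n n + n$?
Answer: $-5670912$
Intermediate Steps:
$P{\left(n \right)} = n + n^{2}$ ($P{\left(n \right)} = n^{2} + n = n + n^{2}$)
$q{\left(U \right)} = U^{2}$
$\left(-5633 + q{\left(33 \right)}\right) \left(I{\left(-56 \right)} + P{\left(-34 \right)}\right) = \left(-5633 + 33^{2}\right) \left(126 - 34 \left(1 - 34\right)\right) = \left(-5633 + 1089\right) \left(126 - -1122\right) = - 4544 \left(126 + 1122\right) = \left(-4544\right) 1248 = -5670912$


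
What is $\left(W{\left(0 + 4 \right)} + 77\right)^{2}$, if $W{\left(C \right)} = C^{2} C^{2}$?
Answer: $110889$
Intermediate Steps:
$W{\left(C \right)} = C^{4}$
$\left(W{\left(0 + 4 \right)} + 77\right)^{2} = \left(\left(0 + 4\right)^{4} + 77\right)^{2} = \left(4^{4} + 77\right)^{2} = \left(256 + 77\right)^{2} = 333^{2} = 110889$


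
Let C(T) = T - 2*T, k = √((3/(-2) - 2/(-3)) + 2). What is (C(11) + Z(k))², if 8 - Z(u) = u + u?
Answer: (9 + √42)²/9 ≈ 26.628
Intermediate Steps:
k = √42/6 (k = √((3*(-½) - 2*(-⅓)) + 2) = √((-3/2 + ⅔) + 2) = √(-⅚ + 2) = √(7/6) = √42/6 ≈ 1.0801)
Z(u) = 8 - 2*u (Z(u) = 8 - (u + u) = 8 - 2*u)
C(T) = -T
(C(11) + Z(k))² = (-1*11 + (8 - √42/3))² = (-11 + (8 - √42/3))² = (-3 - √42/3)²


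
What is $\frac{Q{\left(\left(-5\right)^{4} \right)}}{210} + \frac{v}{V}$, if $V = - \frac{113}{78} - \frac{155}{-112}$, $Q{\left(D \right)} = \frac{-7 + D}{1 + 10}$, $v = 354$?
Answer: $- \frac{595285571}{108955} \approx -5463.6$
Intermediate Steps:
$Q{\left(D \right)} = - \frac{7}{11} + \frac{D}{11}$ ($Q{\left(D \right)} = \frac{-7 + D}{11} = \left(-7 + D\right) \frac{1}{11} = - \frac{7}{11} + \frac{D}{11}$)
$V = - \frac{283}{4368}$ ($V = \left(-113\right) \frac{1}{78} - - \frac{155}{112} = - \frac{113}{78} + \frac{155}{112} = - \frac{283}{4368} \approx -0.064789$)
$\frac{Q{\left(\left(-5\right)^{4} \right)}}{210} + \frac{v}{V} = \frac{- \frac{7}{11} + \frac{\left(-5\right)^{4}}{11}}{210} + \frac{354}{- \frac{283}{4368}} = \left(- \frac{7}{11} + \frac{1}{11} \cdot 625\right) \frac{1}{210} + 354 \left(- \frac{4368}{283}\right) = \left(- \frac{7}{11} + \frac{625}{11}\right) \frac{1}{210} - \frac{1546272}{283} = \frac{618}{11} \cdot \frac{1}{210} - \frac{1546272}{283} = \frac{103}{385} - \frac{1546272}{283} = - \frac{595285571}{108955}$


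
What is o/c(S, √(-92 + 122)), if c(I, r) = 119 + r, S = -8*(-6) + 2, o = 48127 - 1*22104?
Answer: 3096737/14131 - 26023*√30/14131 ≈ 209.06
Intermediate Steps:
o = 26023 (o = 48127 - 22104 = 26023)
S = 50 (S = 48 + 2 = 50)
o/c(S, √(-92 + 122)) = 26023/(119 + √(-92 + 122)) = 26023/(119 + √30)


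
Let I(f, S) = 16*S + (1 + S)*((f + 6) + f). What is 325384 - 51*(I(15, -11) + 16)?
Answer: 351904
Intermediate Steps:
I(f, S) = 16*S + (1 + S)*(6 + 2*f) (I(f, S) = 16*S + (1 + S)*((6 + f) + f) = 16*S + (1 + S)*(6 + 2*f))
325384 - 51*(I(15, -11) + 16) = 325384 - 51*((6 + 2*15 + 22*(-11) + 2*(-11)*15) + 16) = 325384 - 51*((6 + 30 - 242 - 330) + 16) = 325384 - 51*(-536 + 16) = 325384 - 51*(-520) = 325384 - 1*(-26520) = 325384 + 26520 = 351904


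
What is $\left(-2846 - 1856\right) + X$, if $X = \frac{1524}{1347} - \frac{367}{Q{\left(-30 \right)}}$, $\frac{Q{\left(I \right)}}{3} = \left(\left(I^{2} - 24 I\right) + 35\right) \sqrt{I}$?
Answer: $- \frac{2110690}{449} + \frac{367 i \sqrt{30}}{148950} \approx -4700.9 + 0.013495 i$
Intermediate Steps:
$Q{\left(I \right)} = 3 \sqrt{I} \left(35 + I^{2} - 24 I\right)$ ($Q{\left(I \right)} = 3 \left(\left(I^{2} - 24 I\right) + 35\right) \sqrt{I} = 3 \left(35 + I^{2} - 24 I\right) \sqrt{I} = 3 \sqrt{I} \left(35 + I^{2} - 24 I\right)$)
$X = \frac{508}{449} + \frac{367 i \sqrt{30}}{148950}$ ($X = \frac{1524}{1347} - \frac{367}{3 \sqrt{-30} \left(35 + \left(-30\right)^{2} - -720\right)} = 1524 \cdot \frac{1}{1347} - \frac{367}{3 i \sqrt{30} \left(35 + 900 + 720\right)} = \frac{508}{449} - \frac{367}{3 i \sqrt{30} \cdot 1655} = \frac{508}{449} - \frac{367}{4965 i \sqrt{30}} = \frac{508}{449} - 367 \left(- \frac{i \sqrt{30}}{148950}\right) = \frac{508}{449} + \frac{367 i \sqrt{30}}{148950} \approx 1.1314 + 0.013495 i$)
$\left(-2846 - 1856\right) + X = \left(-2846 - 1856\right) + \left(\frac{508}{449} + \frac{367 i \sqrt{30}}{148950}\right) = -4702 + \left(\frac{508}{449} + \frac{367 i \sqrt{30}}{148950}\right) = - \frac{2110690}{449} + \frac{367 i \sqrt{30}}{148950}$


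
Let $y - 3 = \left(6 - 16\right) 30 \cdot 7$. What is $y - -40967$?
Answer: $38870$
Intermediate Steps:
$y = -2097$ ($y = 3 + \left(6 - 16\right) 30 \cdot 7 = 3 + \left(-10\right) 30 \cdot 7 = 3 - 2100 = -2097$)
$y - -40967 = -2097 - -40967 = -2097 + 40967 = 38870$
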